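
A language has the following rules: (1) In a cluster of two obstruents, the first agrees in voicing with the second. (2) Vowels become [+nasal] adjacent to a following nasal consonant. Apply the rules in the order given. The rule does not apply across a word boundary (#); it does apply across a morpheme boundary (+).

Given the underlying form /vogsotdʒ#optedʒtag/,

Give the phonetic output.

Rule 1: /g/ before /s/ (voiceless) → [k]
Rule 1: /t/ before /dʒ/ (voiced) → [d]
Rule 1: /dʒ/ before /t/ (voiceless) → [tʃ]
After rule 1: voksoddʒ#optetʃtag
Rule 2: no segment meets the rule's conditions; no change.

[voksoddʒ#optetʃtag]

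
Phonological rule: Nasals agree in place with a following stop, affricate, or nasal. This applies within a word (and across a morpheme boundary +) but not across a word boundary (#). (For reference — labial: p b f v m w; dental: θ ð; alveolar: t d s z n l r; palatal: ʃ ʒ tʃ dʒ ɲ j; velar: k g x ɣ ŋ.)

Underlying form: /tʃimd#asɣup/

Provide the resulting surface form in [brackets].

/m/ before /d/ (alveolar) → [n]

[tʃind#asɣup]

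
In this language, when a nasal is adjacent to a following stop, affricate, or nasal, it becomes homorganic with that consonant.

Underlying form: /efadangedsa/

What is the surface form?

/n/ before /g/ (velar) → [ŋ]

[efadaŋgedsa]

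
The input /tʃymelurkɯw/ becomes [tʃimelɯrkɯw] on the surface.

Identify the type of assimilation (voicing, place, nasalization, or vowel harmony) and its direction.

/y/→[i] /u/→[ɯ].
Vowels agree with the last vowel, so the harmony is regressive.

vowel harmony, regressive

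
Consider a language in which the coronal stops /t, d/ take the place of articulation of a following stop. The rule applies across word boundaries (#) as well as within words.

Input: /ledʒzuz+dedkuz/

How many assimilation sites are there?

/d/ before /k/ (velar) → [g]
1 segment changes.

1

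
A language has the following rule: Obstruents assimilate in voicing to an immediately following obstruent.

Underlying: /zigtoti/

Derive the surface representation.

/g/ before /t/ (voiceless) → [k]

[ziktoti]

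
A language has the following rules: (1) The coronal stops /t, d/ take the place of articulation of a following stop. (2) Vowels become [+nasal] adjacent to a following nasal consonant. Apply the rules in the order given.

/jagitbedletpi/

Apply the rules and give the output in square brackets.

Rule 1: /t/ before /b/ (labial) → [p]
Rule 1: /t/ before /p/ (labial) → [p]
After rule 1: jagipbedleppi
Rule 2: no segment meets the rule's conditions; no change.

[jagipbedleppi]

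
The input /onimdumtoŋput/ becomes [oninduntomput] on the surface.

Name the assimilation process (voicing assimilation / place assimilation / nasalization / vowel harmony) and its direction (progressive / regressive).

place assimilation, regressive

/m/→[n] /m/→[n] /ŋ/→[m].
Each target copies a feature from the following segment, so the direction is regressive.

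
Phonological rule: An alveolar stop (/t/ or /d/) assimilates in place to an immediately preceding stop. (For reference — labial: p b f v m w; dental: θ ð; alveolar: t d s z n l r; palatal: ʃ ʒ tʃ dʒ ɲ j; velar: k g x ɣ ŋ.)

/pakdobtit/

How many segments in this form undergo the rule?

/d/ after /k/ (velar) → [g]
/t/ after /b/ (labial) → [p]
2 segments change.

2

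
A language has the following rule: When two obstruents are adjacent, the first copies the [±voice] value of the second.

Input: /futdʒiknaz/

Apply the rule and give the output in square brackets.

/t/ before /dʒ/ (voiced) → [d]

[fuddʒiknaz]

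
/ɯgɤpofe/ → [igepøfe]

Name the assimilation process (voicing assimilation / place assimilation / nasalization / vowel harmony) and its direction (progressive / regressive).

/ɯ/→[i] /ɤ/→[e] /o/→[ø].
Vowels agree with the last vowel, so the harmony is regressive.

vowel harmony, regressive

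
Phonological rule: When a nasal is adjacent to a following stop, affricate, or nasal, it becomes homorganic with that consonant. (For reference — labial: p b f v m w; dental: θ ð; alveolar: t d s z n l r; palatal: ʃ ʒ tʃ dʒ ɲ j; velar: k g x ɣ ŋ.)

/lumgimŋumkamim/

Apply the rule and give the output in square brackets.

/m/ before /g/ (velar) → [ŋ]
/m/ before /ŋ/ (velar) → [ŋ]
/m/ before /k/ (velar) → [ŋ]

[luŋgiŋŋuŋkamim]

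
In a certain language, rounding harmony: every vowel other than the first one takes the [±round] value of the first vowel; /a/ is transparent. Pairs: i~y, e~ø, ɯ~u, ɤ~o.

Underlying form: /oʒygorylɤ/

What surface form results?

/ɤ/ harmonizes with /o/ ([+round]) → [o]

[oʒygorylo]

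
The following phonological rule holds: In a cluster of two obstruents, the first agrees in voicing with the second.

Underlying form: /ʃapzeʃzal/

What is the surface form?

[ʃabzeʒzal]

/p/ before /z/ (voiced) → [b]
/ʃ/ before /z/ (voiced) → [ʒ]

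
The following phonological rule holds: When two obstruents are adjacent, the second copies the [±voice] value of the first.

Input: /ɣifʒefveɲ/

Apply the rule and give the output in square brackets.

[ɣifʃeffeɲ]

/ʒ/ after /f/ (voiceless) → [ʃ]
/v/ after /f/ (voiceless) → [f]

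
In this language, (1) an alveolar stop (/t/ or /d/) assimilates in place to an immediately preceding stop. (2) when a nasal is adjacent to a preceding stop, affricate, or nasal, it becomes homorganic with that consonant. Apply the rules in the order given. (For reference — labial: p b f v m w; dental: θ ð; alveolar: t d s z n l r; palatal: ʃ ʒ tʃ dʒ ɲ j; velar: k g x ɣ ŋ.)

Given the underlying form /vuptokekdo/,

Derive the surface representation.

[vuppokekgo]

Rule 1: /t/ after /p/ (labial) → [p]
Rule 1: /d/ after /k/ (velar) → [g]
After rule 1: vuppokekgo
Rule 2: no segment meets the rule's conditions; no change.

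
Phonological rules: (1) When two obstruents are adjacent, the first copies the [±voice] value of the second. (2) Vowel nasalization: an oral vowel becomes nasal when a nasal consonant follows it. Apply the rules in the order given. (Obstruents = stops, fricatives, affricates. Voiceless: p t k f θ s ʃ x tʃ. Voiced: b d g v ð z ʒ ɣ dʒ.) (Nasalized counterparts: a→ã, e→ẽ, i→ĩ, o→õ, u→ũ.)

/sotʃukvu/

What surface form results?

[sotʃugvu]

Rule 1: /k/ before /v/ (voiced) → [g]
After rule 1: sotʃugvu
Rule 2: no segment meets the rule's conditions; no change.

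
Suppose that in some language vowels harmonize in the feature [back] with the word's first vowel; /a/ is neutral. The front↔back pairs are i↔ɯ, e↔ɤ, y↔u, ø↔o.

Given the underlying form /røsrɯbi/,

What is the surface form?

/ɯ/ harmonizes with /ø/ ([-back]) → [i]

[røsribi]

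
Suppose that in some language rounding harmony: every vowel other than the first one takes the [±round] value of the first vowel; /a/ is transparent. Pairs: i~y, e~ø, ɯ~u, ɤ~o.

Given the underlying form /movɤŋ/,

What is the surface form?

/ɤ/ harmonizes with /o/ ([+round]) → [o]

[movoŋ]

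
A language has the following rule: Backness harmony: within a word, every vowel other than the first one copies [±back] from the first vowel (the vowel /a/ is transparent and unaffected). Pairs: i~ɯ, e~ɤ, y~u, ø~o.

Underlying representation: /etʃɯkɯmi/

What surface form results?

/ɯ/ harmonizes with /e/ ([-back]) → [i]
/ɯ/ harmonizes with /e/ ([-back]) → [i]

[etʃikimi]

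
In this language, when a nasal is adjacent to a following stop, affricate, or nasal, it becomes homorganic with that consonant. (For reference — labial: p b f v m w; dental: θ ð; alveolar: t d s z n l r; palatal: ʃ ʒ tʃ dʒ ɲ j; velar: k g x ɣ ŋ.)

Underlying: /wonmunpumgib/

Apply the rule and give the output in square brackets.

[wommumpuŋgib]

/n/ before /m/ (labial) → [m]
/n/ before /p/ (labial) → [m]
/m/ before /g/ (velar) → [ŋ]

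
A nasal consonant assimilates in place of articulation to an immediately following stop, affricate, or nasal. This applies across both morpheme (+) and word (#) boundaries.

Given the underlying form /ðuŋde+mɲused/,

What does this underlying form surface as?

/ŋ/ before /d/ (alveolar) → [n]
/m/ before /ɲ/ (palatal) → [ɲ]

[ðunde+ɲɲused]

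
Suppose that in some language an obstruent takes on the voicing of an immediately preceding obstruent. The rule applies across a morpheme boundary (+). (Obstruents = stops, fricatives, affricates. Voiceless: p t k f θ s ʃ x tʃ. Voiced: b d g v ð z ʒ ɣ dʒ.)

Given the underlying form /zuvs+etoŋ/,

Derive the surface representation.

/s/ after /v/ (voiced) → [z]

[zuvz+etoŋ]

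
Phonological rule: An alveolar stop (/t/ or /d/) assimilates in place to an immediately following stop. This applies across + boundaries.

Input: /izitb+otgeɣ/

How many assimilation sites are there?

/t/ before /b/ (labial) → [p]
/t/ before /g/ (velar) → [k]
2 segments change.

2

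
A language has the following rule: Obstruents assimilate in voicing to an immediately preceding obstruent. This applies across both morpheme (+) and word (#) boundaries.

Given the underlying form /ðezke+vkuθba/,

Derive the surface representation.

[ðezge+vguθpa]

/k/ after /z/ (voiced) → [g]
/k/ after /v/ (voiced) → [g]
/b/ after /θ/ (voiceless) → [p]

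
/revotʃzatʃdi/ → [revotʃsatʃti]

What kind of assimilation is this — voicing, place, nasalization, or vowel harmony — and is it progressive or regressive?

voicing assimilation, progressive

/z/→[s] /d/→[t].
Each target copies a feature from the preceding segment, so the direction is progressive.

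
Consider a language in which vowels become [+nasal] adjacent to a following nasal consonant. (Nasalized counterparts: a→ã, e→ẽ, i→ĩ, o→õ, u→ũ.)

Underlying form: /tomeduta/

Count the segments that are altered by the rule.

1

/o/ before nasal /m/ → [õ]
1 segment changes.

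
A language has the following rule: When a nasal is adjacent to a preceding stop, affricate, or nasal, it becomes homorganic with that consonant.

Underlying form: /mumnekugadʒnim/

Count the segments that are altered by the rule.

2

/n/ after /m/ (labial) → [m]
/n/ after /dʒ/ (palatal) → [ɲ]
2 segments change.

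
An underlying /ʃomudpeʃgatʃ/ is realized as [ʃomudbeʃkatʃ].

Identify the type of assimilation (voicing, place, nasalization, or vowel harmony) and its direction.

voicing assimilation, progressive

/p/→[b] /g/→[k].
Each target copies a feature from the preceding segment, so the direction is progressive.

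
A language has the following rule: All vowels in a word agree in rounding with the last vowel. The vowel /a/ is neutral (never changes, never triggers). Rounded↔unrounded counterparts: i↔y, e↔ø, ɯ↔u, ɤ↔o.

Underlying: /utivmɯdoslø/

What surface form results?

/i/ harmonizes with /ø/ ([+round]) → [y]
/ɯ/ harmonizes with /ø/ ([+round]) → [u]

[utyvmudoslø]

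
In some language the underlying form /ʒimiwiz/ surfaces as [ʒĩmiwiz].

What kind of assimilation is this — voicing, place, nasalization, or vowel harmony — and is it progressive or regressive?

nasalization, regressive

/i/→[ĩ].
Each target copies a feature from the following segment, so the direction is regressive.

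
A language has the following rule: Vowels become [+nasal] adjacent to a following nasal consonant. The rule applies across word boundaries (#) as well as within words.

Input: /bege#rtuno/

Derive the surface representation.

[bege#rtũno]

/u/ before nasal /n/ → [ũ]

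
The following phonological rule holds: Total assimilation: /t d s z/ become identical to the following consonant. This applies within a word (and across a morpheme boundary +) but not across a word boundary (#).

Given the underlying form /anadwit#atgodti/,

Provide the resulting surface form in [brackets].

/d/ before /w/ → [w] (total assimilation)
/t/ before /g/ → [g] (total assimilation)
/d/ before /t/ → [t] (total assimilation)

[anawwit#aggotti]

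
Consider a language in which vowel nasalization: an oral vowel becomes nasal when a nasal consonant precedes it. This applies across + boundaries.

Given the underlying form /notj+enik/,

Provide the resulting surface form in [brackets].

/o/ after nasal /n/ → [õ]
/i/ after nasal /n/ → [ĩ]

[nõtj+enĩk]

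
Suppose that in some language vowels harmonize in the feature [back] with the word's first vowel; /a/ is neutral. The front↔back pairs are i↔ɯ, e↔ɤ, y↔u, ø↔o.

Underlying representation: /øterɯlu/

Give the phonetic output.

/ɯ/ harmonizes with /ø/ ([-back]) → [i]
/u/ harmonizes with /ø/ ([-back]) → [y]

[øterily]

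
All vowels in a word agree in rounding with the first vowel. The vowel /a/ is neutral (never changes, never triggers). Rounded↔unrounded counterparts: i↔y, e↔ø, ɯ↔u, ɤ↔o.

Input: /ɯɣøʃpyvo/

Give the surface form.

/ø/ harmonizes with /ɯ/ ([-round]) → [e]
/y/ harmonizes with /ɯ/ ([-round]) → [i]
/o/ harmonizes with /ɯ/ ([-round]) → [ɤ]

[ɯɣeʃpivɤ]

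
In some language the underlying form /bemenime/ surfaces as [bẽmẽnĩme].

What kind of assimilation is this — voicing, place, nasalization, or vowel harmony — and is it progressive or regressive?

/e/→[ẽ] /e/→[ẽ] /i/→[ĩ].
Each target copies a feature from the following segment, so the direction is regressive.

nasalization, regressive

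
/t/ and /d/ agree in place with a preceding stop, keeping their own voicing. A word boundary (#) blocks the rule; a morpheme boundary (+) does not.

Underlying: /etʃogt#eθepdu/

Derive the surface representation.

/t/ after /g/ (velar) → [k]
/d/ after /p/ (labial) → [b]

[etʃogk#eθepbu]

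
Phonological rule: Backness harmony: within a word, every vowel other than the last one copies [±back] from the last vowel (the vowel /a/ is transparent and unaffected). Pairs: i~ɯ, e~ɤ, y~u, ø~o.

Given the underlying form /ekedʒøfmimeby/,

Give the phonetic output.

no segment meets the rule's conditions; no change.

[ekedʒøfmimeby]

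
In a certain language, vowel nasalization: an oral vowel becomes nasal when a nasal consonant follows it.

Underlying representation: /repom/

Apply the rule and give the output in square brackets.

/o/ before nasal /m/ → [õ]

[repõm]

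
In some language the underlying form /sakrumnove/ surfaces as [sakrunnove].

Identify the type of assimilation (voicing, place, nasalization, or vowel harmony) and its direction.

/m/→[n].
Each target copies a feature from the following segment, so the direction is regressive.

place assimilation, regressive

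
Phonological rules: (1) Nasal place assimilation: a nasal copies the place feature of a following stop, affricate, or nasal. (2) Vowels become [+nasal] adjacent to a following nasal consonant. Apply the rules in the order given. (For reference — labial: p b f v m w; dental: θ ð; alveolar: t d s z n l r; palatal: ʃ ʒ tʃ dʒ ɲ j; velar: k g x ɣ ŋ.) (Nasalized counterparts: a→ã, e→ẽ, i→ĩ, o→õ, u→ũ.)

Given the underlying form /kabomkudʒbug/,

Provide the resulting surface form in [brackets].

Rule 1: /m/ before /k/ (velar) → [ŋ]
After rule 1: kaboŋkudʒbug
Rule 2: /o/ before nasal /ŋ/ → [õ]

[kabõŋkudʒbug]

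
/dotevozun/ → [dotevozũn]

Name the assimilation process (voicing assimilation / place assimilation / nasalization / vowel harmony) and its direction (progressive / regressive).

/u/→[ũ].
Each target copies a feature from the following segment, so the direction is regressive.

nasalization, regressive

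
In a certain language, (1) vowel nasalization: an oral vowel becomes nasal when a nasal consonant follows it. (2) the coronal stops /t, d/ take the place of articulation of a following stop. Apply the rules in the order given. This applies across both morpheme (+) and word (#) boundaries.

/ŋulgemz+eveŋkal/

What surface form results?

[ŋulgẽmz+evẽŋkal]

Rule 1: /e/ before nasal /m/ → [ẽ]
Rule 1: /e/ before nasal /ŋ/ → [ẽ]
After rule 1: ŋulgẽmz+evẽŋkal
Rule 2: no segment meets the rule's conditions; no change.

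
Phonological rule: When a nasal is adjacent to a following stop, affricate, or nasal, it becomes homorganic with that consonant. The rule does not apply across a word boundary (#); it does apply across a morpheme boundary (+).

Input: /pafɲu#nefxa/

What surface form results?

no segment meets the rule's conditions; no change.

[pafɲu#nefxa]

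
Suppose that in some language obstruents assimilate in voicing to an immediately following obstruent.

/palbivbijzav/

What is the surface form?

[palbivbijzav]

no segment meets the rule's conditions; no change.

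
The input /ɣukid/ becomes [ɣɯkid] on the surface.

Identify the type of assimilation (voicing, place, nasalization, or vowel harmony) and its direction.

vowel harmony, regressive

/u/→[ɯ].
Vowels agree with the last vowel, so the harmony is regressive.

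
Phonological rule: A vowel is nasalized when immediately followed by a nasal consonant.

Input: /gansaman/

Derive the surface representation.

/a/ before nasal /n/ → [ã]
/a/ before nasal /m/ → [ã]
/a/ before nasal /n/ → [ã]

[gãnsãmãn]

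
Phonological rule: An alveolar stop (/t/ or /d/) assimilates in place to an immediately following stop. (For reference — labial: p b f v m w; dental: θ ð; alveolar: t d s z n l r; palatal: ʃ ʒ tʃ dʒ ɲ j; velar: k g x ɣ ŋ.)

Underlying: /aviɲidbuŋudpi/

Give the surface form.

/d/ before /b/ (labial) → [b]
/d/ before /p/ (labial) → [b]

[aviɲibbuŋubpi]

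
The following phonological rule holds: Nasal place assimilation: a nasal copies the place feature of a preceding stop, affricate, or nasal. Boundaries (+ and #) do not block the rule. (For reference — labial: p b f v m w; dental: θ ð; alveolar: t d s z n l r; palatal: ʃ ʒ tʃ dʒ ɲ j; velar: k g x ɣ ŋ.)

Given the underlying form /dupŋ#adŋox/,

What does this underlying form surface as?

[dupm#adnox]

/ŋ/ after /p/ (labial) → [m]
/ŋ/ after /d/ (alveolar) → [n]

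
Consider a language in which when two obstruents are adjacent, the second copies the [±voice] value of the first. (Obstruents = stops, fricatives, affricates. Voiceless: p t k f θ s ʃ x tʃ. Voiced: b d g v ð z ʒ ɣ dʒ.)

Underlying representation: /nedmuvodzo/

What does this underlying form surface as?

no segment meets the rule's conditions; no change.

[nedmuvodzo]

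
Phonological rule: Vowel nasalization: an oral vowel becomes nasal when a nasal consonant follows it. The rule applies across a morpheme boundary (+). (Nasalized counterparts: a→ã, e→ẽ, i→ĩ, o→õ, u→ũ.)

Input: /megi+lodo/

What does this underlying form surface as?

no segment meets the rule's conditions; no change.

[megi+lodo]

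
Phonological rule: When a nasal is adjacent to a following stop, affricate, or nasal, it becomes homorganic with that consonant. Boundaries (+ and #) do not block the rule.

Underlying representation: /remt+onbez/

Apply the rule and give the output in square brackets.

[rent+ombez]

/m/ before /t/ (alveolar) → [n]
/n/ before /b/ (labial) → [m]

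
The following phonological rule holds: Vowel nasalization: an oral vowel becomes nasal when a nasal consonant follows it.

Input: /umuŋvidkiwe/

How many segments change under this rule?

2

/u/ before nasal /m/ → [ũ]
/u/ before nasal /ŋ/ → [ũ]
2 segments change.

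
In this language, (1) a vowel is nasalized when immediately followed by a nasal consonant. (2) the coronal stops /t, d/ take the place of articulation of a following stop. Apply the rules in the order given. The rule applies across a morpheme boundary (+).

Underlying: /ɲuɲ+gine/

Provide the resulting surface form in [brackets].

Rule 1: /u/ before nasal /ɲ/ → [ũ]
Rule 1: /i/ before nasal /n/ → [ĩ]
After rule 1: ɲũɲ+gĩne
Rule 2: no segment meets the rule's conditions; no change.

[ɲũɲ+gĩne]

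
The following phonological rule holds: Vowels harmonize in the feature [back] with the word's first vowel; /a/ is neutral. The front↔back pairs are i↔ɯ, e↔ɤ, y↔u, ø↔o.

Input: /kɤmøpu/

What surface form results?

[kɤmopu]

/ø/ harmonizes with /ɤ/ ([+back]) → [o]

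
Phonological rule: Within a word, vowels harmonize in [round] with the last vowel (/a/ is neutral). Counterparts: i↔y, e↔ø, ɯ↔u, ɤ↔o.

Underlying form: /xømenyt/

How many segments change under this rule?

/e/ harmonizes with /y/ ([+round]) → [ø]
1 segment changes.

1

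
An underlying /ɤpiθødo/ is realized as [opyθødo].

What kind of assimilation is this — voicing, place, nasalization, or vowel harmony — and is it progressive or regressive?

/ɤ/→[o] /i/→[y].
Vowels agree with the last vowel, so the harmony is regressive.

vowel harmony, regressive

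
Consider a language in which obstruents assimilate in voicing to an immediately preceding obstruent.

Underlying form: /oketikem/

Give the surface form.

no segment meets the rule's conditions; no change.

[oketikem]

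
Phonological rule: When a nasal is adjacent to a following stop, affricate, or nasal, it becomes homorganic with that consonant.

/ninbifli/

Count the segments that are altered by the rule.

/n/ before /b/ (labial) → [m]
1 segment changes.

1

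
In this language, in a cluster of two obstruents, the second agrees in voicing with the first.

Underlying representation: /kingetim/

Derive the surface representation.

no segment meets the rule's conditions; no change.

[kingetim]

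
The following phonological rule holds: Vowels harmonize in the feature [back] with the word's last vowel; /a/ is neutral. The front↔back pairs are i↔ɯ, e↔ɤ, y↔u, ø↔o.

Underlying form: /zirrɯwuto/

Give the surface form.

/i/ harmonizes with /o/ ([+back]) → [ɯ]

[zɯrrɯwuto]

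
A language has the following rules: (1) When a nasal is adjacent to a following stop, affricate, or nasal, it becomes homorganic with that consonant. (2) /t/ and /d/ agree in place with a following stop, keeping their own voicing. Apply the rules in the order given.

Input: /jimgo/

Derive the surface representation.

[jiŋgo]

Rule 1: /m/ before /g/ (velar) → [ŋ]
After rule 1: jiŋgo
Rule 2: no segment meets the rule's conditions; no change.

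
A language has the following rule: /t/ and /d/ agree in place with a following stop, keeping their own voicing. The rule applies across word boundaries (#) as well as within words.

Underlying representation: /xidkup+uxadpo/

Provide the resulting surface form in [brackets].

[xigkup+uxabpo]

/d/ before /k/ (velar) → [g]
/d/ before /p/ (labial) → [b]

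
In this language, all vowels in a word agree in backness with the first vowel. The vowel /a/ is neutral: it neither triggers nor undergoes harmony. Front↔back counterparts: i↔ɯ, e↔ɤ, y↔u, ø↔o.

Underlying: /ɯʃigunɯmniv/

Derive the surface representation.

[ɯʃɯgunɯmnɯv]

/i/ harmonizes with /ɯ/ ([+back]) → [ɯ]
/i/ harmonizes with /ɯ/ ([+back]) → [ɯ]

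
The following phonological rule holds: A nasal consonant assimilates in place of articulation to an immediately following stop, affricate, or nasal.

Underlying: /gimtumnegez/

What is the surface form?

/m/ before /t/ (alveolar) → [n]
/m/ before /n/ (alveolar) → [n]

[gintunnegez]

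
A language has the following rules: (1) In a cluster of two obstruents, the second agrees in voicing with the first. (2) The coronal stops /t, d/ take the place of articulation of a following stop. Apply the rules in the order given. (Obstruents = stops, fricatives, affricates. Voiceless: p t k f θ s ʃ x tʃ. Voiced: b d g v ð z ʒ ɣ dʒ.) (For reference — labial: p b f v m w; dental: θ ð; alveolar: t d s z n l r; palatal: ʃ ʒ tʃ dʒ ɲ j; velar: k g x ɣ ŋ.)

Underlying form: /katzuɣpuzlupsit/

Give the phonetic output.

[katsuɣbuzlupsit]

Rule 1: /z/ after /t/ (voiceless) → [s]
Rule 1: /p/ after /ɣ/ (voiced) → [b]
After rule 1: katsuɣbuzlupsit
Rule 2: no segment meets the rule's conditions; no change.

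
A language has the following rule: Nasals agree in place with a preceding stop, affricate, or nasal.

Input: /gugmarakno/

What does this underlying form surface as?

[gugŋarakŋo]

/m/ after /g/ (velar) → [ŋ]
/n/ after /k/ (velar) → [ŋ]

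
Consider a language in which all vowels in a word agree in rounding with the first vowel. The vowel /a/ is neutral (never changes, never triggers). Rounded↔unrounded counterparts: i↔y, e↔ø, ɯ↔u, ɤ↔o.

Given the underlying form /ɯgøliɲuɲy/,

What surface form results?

/ø/ harmonizes with /ɯ/ ([-round]) → [e]
/u/ harmonizes with /ɯ/ ([-round]) → [ɯ]
/y/ harmonizes with /ɯ/ ([-round]) → [i]

[ɯgeliɲɯɲi]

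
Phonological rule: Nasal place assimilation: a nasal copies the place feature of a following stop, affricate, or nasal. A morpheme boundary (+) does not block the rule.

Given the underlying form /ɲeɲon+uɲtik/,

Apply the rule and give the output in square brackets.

[ɲeɲon+untik]

/ɲ/ before /t/ (alveolar) → [n]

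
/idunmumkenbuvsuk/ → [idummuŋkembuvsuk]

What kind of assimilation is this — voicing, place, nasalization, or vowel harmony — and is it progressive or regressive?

place assimilation, regressive

/n/→[m] /m/→[ŋ] /n/→[m].
Each target copies a feature from the following segment, so the direction is regressive.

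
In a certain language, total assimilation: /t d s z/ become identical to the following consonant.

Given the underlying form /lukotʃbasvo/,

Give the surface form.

[lukotʃbavvo]

/s/ before /v/ → [v] (total assimilation)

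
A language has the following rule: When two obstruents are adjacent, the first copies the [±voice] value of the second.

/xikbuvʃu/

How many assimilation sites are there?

/k/ before /b/ (voiced) → [g]
/v/ before /ʃ/ (voiceless) → [f]
2 segments change.

2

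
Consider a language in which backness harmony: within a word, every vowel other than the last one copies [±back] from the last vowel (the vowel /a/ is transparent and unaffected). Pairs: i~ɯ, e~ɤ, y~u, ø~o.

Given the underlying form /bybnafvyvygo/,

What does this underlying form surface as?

[bubnafvuvugo]

/y/ harmonizes with /o/ ([+back]) → [u]
/y/ harmonizes with /o/ ([+back]) → [u]
/y/ harmonizes with /o/ ([+back]) → [u]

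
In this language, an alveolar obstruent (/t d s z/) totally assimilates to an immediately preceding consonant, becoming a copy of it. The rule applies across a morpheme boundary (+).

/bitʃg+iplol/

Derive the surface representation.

no segment meets the rule's conditions; no change.

[bitʃg+iplol]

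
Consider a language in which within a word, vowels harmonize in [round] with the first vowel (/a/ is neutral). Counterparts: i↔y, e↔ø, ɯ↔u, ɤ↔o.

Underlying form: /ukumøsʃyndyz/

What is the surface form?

[ukumøsʃyndyz]

no segment meets the rule's conditions; no change.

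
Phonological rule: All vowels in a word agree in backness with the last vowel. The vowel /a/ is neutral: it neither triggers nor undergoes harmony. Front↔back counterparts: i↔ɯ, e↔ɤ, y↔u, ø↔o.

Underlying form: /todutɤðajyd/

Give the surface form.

/o/ harmonizes with /y/ ([-back]) → [ø]
/u/ harmonizes with /y/ ([-back]) → [y]
/ɤ/ harmonizes with /y/ ([-back]) → [e]

[tødyteðajyd]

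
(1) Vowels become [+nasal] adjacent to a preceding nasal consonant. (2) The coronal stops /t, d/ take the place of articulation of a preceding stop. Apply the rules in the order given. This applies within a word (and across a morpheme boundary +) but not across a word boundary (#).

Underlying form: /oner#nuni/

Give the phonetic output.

Rule 1: /e/ after nasal /n/ → [ẽ]
Rule 1: /u/ after nasal /n/ → [ũ]
Rule 1: /i/ after nasal /n/ → [ĩ]
After rule 1: onẽr#nũnĩ
Rule 2: no segment meets the rule's conditions; no change.

[onẽr#nũnĩ]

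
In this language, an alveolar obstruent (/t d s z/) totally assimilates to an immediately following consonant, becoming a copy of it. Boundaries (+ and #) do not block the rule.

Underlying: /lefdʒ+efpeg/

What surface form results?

no segment meets the rule's conditions; no change.

[lefdʒ+efpeg]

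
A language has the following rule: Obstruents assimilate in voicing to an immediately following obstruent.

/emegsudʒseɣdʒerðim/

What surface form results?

[emeksutʃseɣdʒerðim]

/g/ before /s/ (voiceless) → [k]
/dʒ/ before /s/ (voiceless) → [tʃ]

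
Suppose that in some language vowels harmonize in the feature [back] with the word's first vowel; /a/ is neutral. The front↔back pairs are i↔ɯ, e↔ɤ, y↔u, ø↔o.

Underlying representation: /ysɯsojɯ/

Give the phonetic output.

/ɯ/ harmonizes with /y/ ([-back]) → [i]
/o/ harmonizes with /y/ ([-back]) → [ø]
/ɯ/ harmonizes with /y/ ([-back]) → [i]

[ysisøji]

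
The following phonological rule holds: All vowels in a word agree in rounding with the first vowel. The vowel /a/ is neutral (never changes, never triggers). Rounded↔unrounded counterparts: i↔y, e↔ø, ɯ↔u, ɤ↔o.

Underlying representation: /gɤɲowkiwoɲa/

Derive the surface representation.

[gɤɲɤwkiwɤɲa]

/o/ harmonizes with /ɤ/ ([-round]) → [ɤ]
/o/ harmonizes with /ɤ/ ([-round]) → [ɤ]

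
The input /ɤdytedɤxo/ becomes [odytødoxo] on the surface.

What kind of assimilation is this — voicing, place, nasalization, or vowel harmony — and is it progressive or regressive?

/ɤ/→[o] /e/→[ø] /ɤ/→[o].
Vowels agree with the last vowel, so the harmony is regressive.

vowel harmony, regressive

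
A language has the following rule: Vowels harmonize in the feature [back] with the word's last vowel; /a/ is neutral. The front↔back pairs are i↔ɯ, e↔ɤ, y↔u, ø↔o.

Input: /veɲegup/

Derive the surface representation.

[vɤɲɤgup]

/e/ harmonizes with /u/ ([+back]) → [ɤ]
/e/ harmonizes with /u/ ([+back]) → [ɤ]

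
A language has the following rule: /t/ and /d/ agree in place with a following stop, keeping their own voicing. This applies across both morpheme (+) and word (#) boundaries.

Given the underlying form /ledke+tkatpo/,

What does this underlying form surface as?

/d/ before /k/ (velar) → [g]
/t/ before /k/ (velar) → [k]
/t/ before /p/ (labial) → [p]

[legke+kkappo]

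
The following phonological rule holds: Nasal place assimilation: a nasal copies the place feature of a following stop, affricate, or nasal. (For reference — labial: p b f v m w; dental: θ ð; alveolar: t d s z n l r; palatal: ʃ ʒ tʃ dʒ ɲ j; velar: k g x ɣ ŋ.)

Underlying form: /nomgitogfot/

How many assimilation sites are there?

1

/m/ before /g/ (velar) → [ŋ]
1 segment changes.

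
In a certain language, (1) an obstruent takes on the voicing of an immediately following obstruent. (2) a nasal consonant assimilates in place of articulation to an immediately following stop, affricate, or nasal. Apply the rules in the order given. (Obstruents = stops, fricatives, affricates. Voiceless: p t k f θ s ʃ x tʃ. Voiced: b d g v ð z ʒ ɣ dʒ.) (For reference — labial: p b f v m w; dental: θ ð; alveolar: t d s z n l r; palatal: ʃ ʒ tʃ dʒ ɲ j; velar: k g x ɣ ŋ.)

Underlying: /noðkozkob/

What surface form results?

[noθkoskob]

Rule 1: /ð/ before /k/ (voiceless) → [θ]
Rule 1: /z/ before /k/ (voiceless) → [s]
After rule 1: noθkoskob
Rule 2: no segment meets the rule's conditions; no change.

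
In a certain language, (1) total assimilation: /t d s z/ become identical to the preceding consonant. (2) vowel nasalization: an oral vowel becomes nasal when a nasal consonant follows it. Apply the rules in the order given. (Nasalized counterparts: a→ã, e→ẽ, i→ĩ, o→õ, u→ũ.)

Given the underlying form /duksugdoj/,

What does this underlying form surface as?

Rule 1: /s/ after /k/ → [k] (total assimilation)
Rule 1: /d/ after /g/ → [g] (total assimilation)
After rule 1: dukkuggoj
Rule 2: no segment meets the rule's conditions; no change.

[dukkuggoj]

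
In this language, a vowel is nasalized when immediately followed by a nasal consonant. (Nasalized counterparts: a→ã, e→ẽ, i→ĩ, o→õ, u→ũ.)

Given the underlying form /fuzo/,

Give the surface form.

[fuzo]

no segment meets the rule's conditions; no change.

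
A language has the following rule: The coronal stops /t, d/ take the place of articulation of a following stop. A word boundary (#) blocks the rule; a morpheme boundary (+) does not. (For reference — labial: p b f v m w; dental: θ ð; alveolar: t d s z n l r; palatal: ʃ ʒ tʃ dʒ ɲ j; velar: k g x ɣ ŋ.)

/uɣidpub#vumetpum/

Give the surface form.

[uɣibpub#vumeppum]

/d/ before /p/ (labial) → [b]
/t/ before /p/ (labial) → [p]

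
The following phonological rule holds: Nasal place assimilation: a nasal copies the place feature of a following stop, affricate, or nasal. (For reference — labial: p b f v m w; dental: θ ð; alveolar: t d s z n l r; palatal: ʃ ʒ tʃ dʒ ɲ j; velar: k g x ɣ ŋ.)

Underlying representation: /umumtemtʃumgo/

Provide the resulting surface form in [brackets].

[umunteɲtʃuŋgo]

/m/ before /t/ (alveolar) → [n]
/m/ before /tʃ/ (palatal) → [ɲ]
/m/ before /g/ (velar) → [ŋ]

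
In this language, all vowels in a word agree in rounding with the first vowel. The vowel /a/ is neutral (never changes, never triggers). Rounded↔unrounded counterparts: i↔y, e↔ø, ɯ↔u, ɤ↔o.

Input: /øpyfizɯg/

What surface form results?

[øpyfyzug]

/i/ harmonizes with /ø/ ([+round]) → [y]
/ɯ/ harmonizes with /ø/ ([+round]) → [u]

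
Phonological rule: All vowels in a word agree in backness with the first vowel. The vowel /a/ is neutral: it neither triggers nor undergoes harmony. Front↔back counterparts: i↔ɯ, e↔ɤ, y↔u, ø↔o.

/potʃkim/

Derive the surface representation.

[potʃkɯm]

/i/ harmonizes with /o/ ([+back]) → [ɯ]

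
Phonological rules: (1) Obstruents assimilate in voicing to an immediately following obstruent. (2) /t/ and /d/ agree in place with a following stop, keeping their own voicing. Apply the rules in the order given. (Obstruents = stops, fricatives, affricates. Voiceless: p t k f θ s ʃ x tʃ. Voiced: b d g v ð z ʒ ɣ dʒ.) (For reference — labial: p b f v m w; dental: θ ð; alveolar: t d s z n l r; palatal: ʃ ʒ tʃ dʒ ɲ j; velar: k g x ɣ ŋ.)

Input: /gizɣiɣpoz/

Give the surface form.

Rule 1: /ɣ/ before /p/ (voiceless) → [x]
After rule 1: gizɣixpoz
Rule 2: no segment meets the rule's conditions; no change.

[gizɣixpoz]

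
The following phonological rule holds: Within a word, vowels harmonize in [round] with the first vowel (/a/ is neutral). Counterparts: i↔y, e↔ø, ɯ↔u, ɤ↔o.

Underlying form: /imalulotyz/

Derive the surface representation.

[imalɯlɤtiz]

/u/ harmonizes with /i/ ([-round]) → [ɯ]
/o/ harmonizes with /i/ ([-round]) → [ɤ]
/y/ harmonizes with /i/ ([-round]) → [i]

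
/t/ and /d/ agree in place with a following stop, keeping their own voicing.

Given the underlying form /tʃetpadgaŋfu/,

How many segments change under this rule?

/t/ before /p/ (labial) → [p]
/d/ before /g/ (velar) → [g]
2 segments change.

2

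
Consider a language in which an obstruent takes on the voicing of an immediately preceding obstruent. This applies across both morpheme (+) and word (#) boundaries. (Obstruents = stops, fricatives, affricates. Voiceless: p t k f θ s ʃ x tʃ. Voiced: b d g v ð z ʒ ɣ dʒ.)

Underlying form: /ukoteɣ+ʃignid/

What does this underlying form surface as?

[ukoteɣ+ʒignid]

/ʃ/ after /ɣ/ (voiced) → [ʒ]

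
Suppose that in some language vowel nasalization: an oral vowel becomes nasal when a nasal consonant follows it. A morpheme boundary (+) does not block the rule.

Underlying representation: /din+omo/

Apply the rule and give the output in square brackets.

/i/ before nasal /n/ → [ĩ]
/o/ before nasal /m/ → [õ]

[dĩn+õmo]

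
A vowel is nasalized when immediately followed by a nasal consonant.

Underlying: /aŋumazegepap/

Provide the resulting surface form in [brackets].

/a/ before nasal /ŋ/ → [ã]
/u/ before nasal /m/ → [ũ]

[ãŋũmazegepap]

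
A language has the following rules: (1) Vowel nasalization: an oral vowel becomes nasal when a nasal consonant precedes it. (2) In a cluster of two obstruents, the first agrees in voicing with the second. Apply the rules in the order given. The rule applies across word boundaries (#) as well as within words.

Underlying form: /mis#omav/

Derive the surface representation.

[mĩs#omãv]

Rule 1: /i/ after nasal /m/ → [ĩ]
Rule 1: /a/ after nasal /m/ → [ã]
After rule 1: mĩs#omãv
Rule 2: no segment meets the rule's conditions; no change.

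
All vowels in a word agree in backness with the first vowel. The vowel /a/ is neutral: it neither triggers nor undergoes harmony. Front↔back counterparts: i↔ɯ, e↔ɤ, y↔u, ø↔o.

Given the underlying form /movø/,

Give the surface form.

/ø/ harmonizes with /o/ ([+back]) → [o]

[movo]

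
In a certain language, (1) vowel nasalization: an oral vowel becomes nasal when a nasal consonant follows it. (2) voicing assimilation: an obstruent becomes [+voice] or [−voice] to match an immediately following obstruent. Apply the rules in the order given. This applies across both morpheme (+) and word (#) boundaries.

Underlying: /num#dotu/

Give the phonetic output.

Rule 1: /u/ before nasal /m/ → [ũ]
After rule 1: nũm#dotu
Rule 2: no segment meets the rule's conditions; no change.

[nũm#dotu]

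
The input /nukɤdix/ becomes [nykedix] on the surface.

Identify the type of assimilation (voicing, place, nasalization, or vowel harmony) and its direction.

/u/→[y] /ɤ/→[e].
Vowels agree with the last vowel, so the harmony is regressive.

vowel harmony, regressive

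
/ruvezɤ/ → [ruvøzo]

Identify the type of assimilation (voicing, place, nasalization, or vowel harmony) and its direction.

vowel harmony, progressive

/e/→[ø] /ɤ/→[o].
Vowels agree with the first vowel, so the harmony is progressive.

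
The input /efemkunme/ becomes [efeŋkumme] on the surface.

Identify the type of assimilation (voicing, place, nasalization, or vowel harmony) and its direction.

place assimilation, regressive

/m/→[ŋ] /n/→[m].
Each target copies a feature from the following segment, so the direction is regressive.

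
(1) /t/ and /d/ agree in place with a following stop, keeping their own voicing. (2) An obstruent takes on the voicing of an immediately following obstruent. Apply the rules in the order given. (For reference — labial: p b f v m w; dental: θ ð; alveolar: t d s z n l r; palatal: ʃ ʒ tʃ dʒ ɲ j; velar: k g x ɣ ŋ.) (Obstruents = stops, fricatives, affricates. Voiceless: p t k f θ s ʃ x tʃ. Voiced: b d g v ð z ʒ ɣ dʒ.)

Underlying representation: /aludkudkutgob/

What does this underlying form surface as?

[alukkukkuggob]

Rule 1: /d/ before /k/ (velar) → [g]
Rule 1: /d/ before /k/ (velar) → [g]
Rule 1: /t/ before /g/ (velar) → [k]
After rule 1: alugkugkukgob
Rule 2: /g/ before /k/ (voiceless) → [k]
Rule 2: /g/ before /k/ (voiceless) → [k]
Rule 2: /k/ before /g/ (voiced) → [g]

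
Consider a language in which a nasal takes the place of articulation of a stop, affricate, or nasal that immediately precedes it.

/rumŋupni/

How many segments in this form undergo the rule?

/ŋ/ after /m/ (labial) → [m]
/n/ after /p/ (labial) → [m]
2 segments change.

2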